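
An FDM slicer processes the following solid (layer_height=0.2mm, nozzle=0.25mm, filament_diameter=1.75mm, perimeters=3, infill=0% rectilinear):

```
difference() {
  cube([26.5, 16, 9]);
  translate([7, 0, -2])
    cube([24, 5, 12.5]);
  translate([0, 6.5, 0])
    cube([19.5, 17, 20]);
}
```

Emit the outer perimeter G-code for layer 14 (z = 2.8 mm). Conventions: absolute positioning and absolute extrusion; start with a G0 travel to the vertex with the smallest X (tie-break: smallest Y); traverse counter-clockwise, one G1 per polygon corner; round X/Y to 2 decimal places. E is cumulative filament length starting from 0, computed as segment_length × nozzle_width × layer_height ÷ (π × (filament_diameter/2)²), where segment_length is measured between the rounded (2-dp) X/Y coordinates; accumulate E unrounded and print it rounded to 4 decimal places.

G0 X0.00 Y0.00 Z2.80
G1 X7.00 Y0.00 E0.1455
G1 X7.00 Y5.00 E0.2495
G1 X26.50 Y5.00 E0.6548
G1 X26.50 Y16.00 E0.8835
G1 X19.50 Y16.00 E1.0290
G1 X19.50 Y6.50 E1.2265
G1 X0.00 Y6.50 E1.6318
G1 X0.00 Y0.00 E1.7669

At z = 2.8 mm: the 26.5×16 cube contributes its full rectangle; the cube at (7, 0) is present — its section is the full 24×5 rectangle; the cube at (0, 6.5) (footprint 19.5×17) is included at this height; Subtracting the remaining from the first: starting from the 26.5×16 cube, the 24×5 cube at (7, 0) partially overlaps it — only the 97.50 mm² overlap (of its 120.00 mm²) is removed, clipping the outline; the 19.5×17 cube at (0, 6.5) partially overlaps it — only the 185.25 mm² overlap (of its 331.50 mm²) is removed, clipping the outline — 1 connected region. The outline is a single polygon with 8 vertices. Extrusion per mm of travel: 0.25 × 0.2 / (π × 0.875²) = 0.020788. Accumulating E over each segment gives final E = 1.7669.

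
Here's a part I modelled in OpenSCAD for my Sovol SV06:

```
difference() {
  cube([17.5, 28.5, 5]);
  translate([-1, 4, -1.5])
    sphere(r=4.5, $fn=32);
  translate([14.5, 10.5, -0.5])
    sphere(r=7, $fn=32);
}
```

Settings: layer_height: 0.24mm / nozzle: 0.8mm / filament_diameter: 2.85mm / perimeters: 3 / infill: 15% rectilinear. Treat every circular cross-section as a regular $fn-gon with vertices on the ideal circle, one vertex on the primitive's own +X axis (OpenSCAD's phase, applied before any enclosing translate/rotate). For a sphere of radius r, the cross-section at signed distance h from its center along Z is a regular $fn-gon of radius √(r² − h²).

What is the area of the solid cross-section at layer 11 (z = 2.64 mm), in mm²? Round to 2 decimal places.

400.21 mm²

At z = 2.64 mm: the cube is present — its section is the full 17.5×28.5 rectangle (area 498.75 mm²); the sphere at (-1, 4): section is a regular 32-gon, circumradius = √(r²−h²) = √(4.5²−4.14²) = 1.764 (area = (32/2)·1.764²·sin(360°/32) = 9.71 mm²); the sphere at (14.5, 10.5): section is a regular 32-gon, circumradius = √(r²−h²) = √(7²−3.14²) = 6.256 (area = (32/2)·6.256²·sin(360°/32) = 122.17 mm²); After the difference (first − rest): starting from the 17.5×28.5 cube (498.75 mm²), the r=4.5 sphere at (-1, 4) partially overlaps it — only the 1.54 mm² overlap (of its 9.71 mm²) is removed, clipping the outline; the r=7 sphere at (14.5, 10.5) partially overlaps it — only the 97.00 mm² overlap (of its 122.17 mm²) is removed, clipping the outline — area = 400.21 mm². Overall, the cross-section is a single solid region. Net area = 400.21 mm².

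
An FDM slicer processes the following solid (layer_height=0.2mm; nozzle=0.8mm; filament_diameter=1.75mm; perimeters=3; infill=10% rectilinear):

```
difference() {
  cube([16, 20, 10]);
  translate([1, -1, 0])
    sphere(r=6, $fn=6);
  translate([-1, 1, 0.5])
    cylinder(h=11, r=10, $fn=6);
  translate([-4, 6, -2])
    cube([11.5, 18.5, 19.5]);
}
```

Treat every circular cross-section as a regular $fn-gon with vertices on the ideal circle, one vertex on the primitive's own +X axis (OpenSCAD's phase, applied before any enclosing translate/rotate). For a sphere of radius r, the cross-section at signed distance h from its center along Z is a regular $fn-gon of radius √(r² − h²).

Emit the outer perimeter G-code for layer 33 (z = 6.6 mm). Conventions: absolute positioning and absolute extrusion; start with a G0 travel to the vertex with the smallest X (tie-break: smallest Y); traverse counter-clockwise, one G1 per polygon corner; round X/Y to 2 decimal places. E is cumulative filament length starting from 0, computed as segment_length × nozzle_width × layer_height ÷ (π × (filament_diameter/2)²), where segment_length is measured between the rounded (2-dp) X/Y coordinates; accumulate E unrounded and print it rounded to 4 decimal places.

At z = 6.6 mm: the cube is present — its section is the full 16×20 rectangle; the sphere at (1, -1) does not reach this height (|z−center|=6.600 > r=6); the r=10 cylinder at (-1, 1) gives a regular 6-gon of circumradius 10 (constant along its height); the cube at (-4, 6) (footprint 11.5×18.5) is included at this height; Subtracting the remaining from the first: starting from the 16×20 cube, the r=10 cylinder at (-1, 1) partially overlaps it — only the 65.00 mm² overlap (of its 259.81 mm²) is removed, clipping the outline; the 11.5×18.5 cube at (-4, 6) partially overlaps it — only the 86.49 mm² overlap (of its 212.75 mm²) is removed, clipping the outline — 1 connected region. The outline is a single polygon with 7 vertices. Extrusion per mm of travel: 0.8 × 0.2 / (π × 0.875²) = 0.066520. Accumulating E over each segment gives final E = 3.8849.

G0 X6.11 Y6.00 Z6.60
G1 X9.00 Y1.00 E0.3842
G1 X8.42 Y0.00 E0.4611
G1 X16.00 Y0.00 E0.9653
G1 X16.00 Y20.00 E2.2957
G1 X7.50 Y20.00 E2.8611
G1 X7.50 Y6.00 E3.7924
G1 X6.11 Y6.00 E3.8849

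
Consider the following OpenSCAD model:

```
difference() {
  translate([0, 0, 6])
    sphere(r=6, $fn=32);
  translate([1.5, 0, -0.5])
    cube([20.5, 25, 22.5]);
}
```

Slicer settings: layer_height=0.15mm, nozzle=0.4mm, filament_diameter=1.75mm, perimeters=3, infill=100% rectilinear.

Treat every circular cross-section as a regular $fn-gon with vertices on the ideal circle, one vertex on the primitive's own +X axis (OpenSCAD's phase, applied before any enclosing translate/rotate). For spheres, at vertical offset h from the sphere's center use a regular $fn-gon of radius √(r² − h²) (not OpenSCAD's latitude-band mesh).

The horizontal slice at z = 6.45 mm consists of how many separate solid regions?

1

At z = 6.45 mm: the sphere: section is a regular 32-gon, circumradius = √(r²−h²) = √(6²−0.45²) = 5.983; the 20.5×25 cube at (1.5, 0) contributes its full rectangle; After the difference (first − rest): starting from the r=6 sphere, the 20.5×25 cube at (1.5, 0) partially overlaps it — only the 19.08 mm² overlap (of its 512.50 mm²) is removed, clipping the outline — 1 connected region. The result has 1 disconnected region.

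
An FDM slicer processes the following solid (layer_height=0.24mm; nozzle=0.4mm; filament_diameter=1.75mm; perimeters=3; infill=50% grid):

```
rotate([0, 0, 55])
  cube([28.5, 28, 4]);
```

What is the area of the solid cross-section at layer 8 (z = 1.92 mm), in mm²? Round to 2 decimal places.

At z = 1.92 mm: the cube is present — its section is the full 28.5×28 rectangle (area 798.00 mm²); (whole slice rotated 55° about Z — lengths, areas and connectivity unchanged). Overall, the cross-section is a single solid region. Net area = 798.00 mm².

798.00 mm²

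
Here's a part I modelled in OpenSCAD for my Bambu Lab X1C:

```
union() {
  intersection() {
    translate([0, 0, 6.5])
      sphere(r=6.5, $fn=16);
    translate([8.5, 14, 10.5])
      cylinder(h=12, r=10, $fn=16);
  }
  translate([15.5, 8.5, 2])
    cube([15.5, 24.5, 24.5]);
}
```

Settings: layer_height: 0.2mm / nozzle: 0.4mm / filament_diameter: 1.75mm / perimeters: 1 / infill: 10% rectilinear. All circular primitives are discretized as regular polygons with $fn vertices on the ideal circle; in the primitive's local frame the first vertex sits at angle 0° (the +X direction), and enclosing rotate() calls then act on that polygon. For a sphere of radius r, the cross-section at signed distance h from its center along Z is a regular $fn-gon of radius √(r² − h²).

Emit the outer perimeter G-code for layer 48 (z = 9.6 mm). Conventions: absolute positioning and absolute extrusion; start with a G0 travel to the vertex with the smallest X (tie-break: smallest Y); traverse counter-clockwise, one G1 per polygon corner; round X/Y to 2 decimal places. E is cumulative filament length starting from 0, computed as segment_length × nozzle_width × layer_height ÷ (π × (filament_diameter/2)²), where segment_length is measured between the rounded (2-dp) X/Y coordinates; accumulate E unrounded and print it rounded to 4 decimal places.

At z = 9.6 mm: the sphere: section is a regular 16-gon, circumradius = √(r²−h²) = √(6.5²−3.1²) = 5.713; the cylinder at (8.5, 14) is not intersected at this z (z outside [10.5, 22.5]); Keeping only the common overlap: at least one operand is absent at this height, so nothing remains; the 15.5×24.5 cube at (15.5, 8.5) contributes its full rectangle; Merging all regions: only the 15.5×24.5 cube at (15.5, 8.5) is present, so the union is just that shape — 1 connected region. The outline is a single polygon with 4 vertices. Extrusion per mm of travel: 0.4 × 0.2 / (π × 0.875²) = 0.033260. Accumulating E over each segment gives final E = 2.6608.

G0 X15.50 Y8.50 Z9.60
G1 X31.00 Y8.50 E0.5155
G1 X31.00 Y33.00 E1.3304
G1 X15.50 Y33.00 E1.8459
G1 X15.50 Y8.50 E2.6608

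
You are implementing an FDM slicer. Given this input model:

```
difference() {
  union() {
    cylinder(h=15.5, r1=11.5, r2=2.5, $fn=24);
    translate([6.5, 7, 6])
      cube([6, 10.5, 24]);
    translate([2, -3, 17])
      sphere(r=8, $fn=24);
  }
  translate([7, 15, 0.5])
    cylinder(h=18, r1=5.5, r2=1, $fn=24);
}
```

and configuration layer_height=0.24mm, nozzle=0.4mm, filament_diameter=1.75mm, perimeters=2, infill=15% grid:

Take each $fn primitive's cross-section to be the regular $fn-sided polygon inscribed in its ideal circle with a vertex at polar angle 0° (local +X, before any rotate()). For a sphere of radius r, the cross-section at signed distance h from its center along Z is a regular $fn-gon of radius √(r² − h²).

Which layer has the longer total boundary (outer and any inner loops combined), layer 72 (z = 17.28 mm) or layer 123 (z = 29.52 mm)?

Layer 72 (z = 17.28): the cone is not intersected at this z (z outside [0, 15.5]); the cube at (6.5, 7) is present — its section is the full 6×10.5 rectangle (perimeter 33.00 mm); the r=8 sphere at (2, -3) contributes a regular 24-gon of circumradius √(8²−0.28²) = 7.995 (perimeter = 2·24·7.995·sin(180°/24) = 50.09 mm); Merging all regions: the 2 present regions are separate (no shared area or edge), so areas and boundary lengths simply add and each stays a separate island — boundary = 83.09 mm; the cone at (7, 15): at t=0.932 of its height the radius interpolates to r₁+(r₂−r₁)t = 1.305, giving a regular 24-gon of that circumradius (perimeter = 2·24·1.305·sin(180°/24) = 8.18 mm); Taking the first minus the rest: starting from the result so far, the cone at (7, 15) partially overlaps it — only the 3.91 mm² overlap (of its 5.29 mm²) is removed, clipping the outline — boundary = 85.83 mm. So its perimeter = 85.83 mm. Layer 123 (z = 29.52): the cone does not reach this height (z outside [0, 15.5]); the cube at (6.5, 7) is present — its section is the full 6×10.5 rectangle (perimeter 33.00 mm); the sphere at (2, -3) is not intersected at this z (|z−center|=12.520 > r=8); Combining (union): only the 6×10.5 cube at (6.5, 7) is present, so the union is just that shape — boundary = 33.00 mm; the cone at (7, 15) does not reach this height (z outside [0.5, 18.5]); After the difference (first − rest): none of the subtracted shapes is present at this height, so the result so far is unchanged — boundary = 33.00 mm. So its perimeter = 33.00 mm. Layer 72 is larger (85.83 vs 33.00 mm).

layer 72 (z = 17.28 mm)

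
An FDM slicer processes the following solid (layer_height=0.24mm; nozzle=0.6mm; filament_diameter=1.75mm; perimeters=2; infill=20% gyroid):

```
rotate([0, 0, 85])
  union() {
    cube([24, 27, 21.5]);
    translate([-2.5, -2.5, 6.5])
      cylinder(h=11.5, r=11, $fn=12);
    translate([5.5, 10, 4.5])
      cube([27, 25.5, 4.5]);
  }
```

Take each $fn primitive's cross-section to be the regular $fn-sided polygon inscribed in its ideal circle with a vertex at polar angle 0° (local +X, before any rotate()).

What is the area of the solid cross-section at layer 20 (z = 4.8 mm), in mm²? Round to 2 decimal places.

1022.00 mm²

At z = 4.8 mm: the 24×27 cube contributes its full rectangle (area 648.00 mm²); the cylinder at (-2.5, -2.5) is absent (z outside [6.5, 18]); the cube at (5.5, 10) (footprint 27×25.5) is included at this height (area 688.50 mm²); Merging all regions: the regions partially overlap — summed areas 1336.50 mm² minus the doubly-counted overlap 314.50 mm² gives 1022.00 mm² — area = 1022.00 mm²; (rotated 85° about Z; rotation is an isometry so areas/perimeters/island counts are preserved). Overall, the cross-section is a single solid region. Net area = 1022.00 mm².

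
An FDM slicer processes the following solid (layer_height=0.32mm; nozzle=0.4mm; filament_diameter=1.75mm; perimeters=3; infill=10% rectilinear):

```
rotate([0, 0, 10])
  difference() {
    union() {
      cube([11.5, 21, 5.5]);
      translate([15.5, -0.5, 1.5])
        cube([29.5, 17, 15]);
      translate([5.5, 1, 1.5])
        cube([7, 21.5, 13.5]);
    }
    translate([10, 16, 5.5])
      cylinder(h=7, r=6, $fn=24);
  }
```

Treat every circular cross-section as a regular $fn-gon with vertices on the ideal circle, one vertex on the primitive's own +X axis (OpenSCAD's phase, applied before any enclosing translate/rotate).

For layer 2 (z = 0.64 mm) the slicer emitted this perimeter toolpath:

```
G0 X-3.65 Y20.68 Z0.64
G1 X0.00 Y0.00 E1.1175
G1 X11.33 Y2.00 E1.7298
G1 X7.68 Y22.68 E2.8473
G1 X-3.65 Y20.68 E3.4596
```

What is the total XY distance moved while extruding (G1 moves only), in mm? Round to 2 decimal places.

Sum the Euclidean lengths of each G1 segment: total = 65.01 mm.

65.01 mm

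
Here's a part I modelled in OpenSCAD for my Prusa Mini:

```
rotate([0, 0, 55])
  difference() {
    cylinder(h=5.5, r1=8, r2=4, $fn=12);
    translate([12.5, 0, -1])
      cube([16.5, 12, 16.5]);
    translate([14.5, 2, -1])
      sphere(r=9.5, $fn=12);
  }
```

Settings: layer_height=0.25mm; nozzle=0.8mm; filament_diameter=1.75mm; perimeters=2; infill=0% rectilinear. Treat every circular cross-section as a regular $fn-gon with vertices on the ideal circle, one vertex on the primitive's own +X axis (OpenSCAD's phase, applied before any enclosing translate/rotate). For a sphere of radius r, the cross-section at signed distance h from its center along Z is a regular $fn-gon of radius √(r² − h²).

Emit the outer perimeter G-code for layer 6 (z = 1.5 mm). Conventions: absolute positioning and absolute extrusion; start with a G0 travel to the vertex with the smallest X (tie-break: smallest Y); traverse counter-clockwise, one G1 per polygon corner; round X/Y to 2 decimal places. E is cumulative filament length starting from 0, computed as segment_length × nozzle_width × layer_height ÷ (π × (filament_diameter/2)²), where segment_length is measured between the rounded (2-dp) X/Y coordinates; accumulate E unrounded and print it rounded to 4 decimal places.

G0 X-6.88 Y0.60 Z1.50
G1 X-6.26 Y-2.92 E0.2972
G1 X-3.96 Y-5.66 E0.5947
G1 X-0.60 Y-6.88 E0.8919
G1 X2.92 Y-6.26 E1.1891
G1 X5.66 Y-3.96 E1.4865
G1 X6.88 Y-0.60 E1.7838
G1 X6.26 Y2.92 E2.0810
G1 X5.25 Y4.12 E2.2114
G1 X1.42 Y5.52 E2.5505
G1 X0.32 Y6.83 E2.6927
G1 X-2.92 Y6.26 E2.9662
G1 X-5.66 Y3.96 E3.2637
G1 X-6.88 Y0.60 E3.5609

At z = 1.5 mm: the cone: at t=0.273 of its height the radius interpolates to r₁+(r₂−r₁)t = 6.909, giving a regular 12-gon of that circumradius; the cube at (12.5, 0) (footprint 16.5×12) is included at this height; the r=9.5 sphere at (14.5, 2) slices to a regular 12-gon of circumradius 9.165 (√(r²−h²) with h=2.5 from center); Subtracting the remaining from the first: starting from the cone, the 16.5×12 cube at (12.5, 0) misses the remaining region (no effect); the r=9.5 sphere at (14.5, 2) partially overlaps it — only the 4.05 mm² overlap (of its 252.00 mm²) is removed, clipping the outline — 1 connected region; (rotated 55° about Z; rotation is an isometry so areas/perimeters/island counts are preserved). The outline is a single polygon with 13 vertices. Extrusion per mm of travel: 0.8 × 0.25 / (π × 0.875²) = 0.083150. Accumulating E over each segment gives final E = 3.5609.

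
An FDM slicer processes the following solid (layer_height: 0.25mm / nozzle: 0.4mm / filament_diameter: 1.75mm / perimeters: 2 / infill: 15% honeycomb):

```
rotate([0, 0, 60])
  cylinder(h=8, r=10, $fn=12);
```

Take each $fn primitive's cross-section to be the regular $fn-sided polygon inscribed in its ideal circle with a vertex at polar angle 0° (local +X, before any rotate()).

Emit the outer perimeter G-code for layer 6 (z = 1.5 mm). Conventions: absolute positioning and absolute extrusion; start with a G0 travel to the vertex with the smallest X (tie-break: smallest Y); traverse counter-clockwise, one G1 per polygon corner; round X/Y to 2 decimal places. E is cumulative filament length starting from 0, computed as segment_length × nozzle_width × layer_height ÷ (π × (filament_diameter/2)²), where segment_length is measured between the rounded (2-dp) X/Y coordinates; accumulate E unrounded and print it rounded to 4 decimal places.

G0 X-10.00 Y0.00 Z1.50
G1 X-8.66 Y-5.00 E0.2152
G1 X-5.00 Y-8.66 E0.4304
G1 X0.00 Y-10.00 E0.6456
G1 X5.00 Y-8.66 E0.8608
G1 X8.66 Y-5.00 E1.0760
G1 X10.00 Y0.00 E1.2912
G1 X8.66 Y5.00 E1.5064
G1 X5.00 Y8.66 E1.7216
G1 X0.00 Y10.00 E1.9369
G1 X-5.00 Y8.66 E2.1521
G1 X-8.66 Y5.00 E2.3673
G1 X-10.00 Y0.00 E2.5825

At z = 1.5 mm: the cylinder: section is a regular 12-gon, circumradius r=10; (whole slice rotated 60° about Z — lengths, areas and connectivity unchanged). The outline is a single polygon with 12 vertices. Extrusion per mm of travel: 0.4 × 0.25 / (π × 0.875²) = 0.041575. Accumulating E over each segment gives final E = 2.5825.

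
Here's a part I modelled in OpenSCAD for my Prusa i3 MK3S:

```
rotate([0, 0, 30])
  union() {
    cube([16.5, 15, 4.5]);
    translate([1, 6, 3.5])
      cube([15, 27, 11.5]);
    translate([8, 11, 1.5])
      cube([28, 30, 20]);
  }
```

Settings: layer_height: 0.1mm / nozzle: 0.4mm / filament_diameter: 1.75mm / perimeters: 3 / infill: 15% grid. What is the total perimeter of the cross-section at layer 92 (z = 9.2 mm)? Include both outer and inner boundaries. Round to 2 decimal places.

At z = 9.2 mm: the cube is not intersected at this z (z outside [0, 4.5]); the 15×27 cube at (1, 6) contributes its full rectangle (perimeter 84.00 mm); the 28×30 cube at (8, 11) contributes its full rectangle (perimeter 116.00 mm); Taking the union: the regions partially overlap (shared area 176.00 mm²), so the edge portions inside another operand are dropped and the merged outline is re-measured after clipping — boundary = 140.00 mm; (rotated 30° about Z; rotation is an isometry so areas/perimeters/island counts are preserved). Overall, the cross-section is a single solid region. Total boundary length (outer) = 140.00 mm.

140.00 mm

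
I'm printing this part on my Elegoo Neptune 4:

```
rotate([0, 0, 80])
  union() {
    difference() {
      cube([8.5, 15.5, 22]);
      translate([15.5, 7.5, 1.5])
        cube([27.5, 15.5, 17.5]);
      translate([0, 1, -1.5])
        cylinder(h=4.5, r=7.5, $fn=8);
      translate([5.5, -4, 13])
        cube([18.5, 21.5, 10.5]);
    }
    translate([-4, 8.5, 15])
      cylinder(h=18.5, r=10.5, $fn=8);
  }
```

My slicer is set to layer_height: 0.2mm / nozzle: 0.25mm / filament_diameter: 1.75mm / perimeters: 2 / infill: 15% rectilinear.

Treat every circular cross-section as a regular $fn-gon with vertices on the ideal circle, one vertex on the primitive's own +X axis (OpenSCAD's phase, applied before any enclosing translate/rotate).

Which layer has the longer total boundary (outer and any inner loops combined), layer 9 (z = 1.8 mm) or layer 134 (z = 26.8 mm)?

Layer 9 (z = 1.8): the cube is present — its section is the full 8.5×15.5 rectangle (perimeter 48.00 mm); the cube at (15.5, 7.5) (footprint 27.5×15.5) is included at this height (perimeter 86.00 mm); the r=7.5 cylinder at (0, 1) gives a regular 8-gon of circumradius 7.5 (constant along its height) (perimeter = 2·8·7.500·sin(180°/8) = 45.92 mm); the cube at (5.5, -4) does not reach this height (z outside [13, 23.5]); Taking the first minus the rest: starting from the 8.5×15.5 cube, the 27.5×15.5 cube at (15.5, 7.5) misses the remaining region (no effect); the r=7.5 cylinder at (0, 1) partially overlaps it — only the 47.07 mm² overlap (of its 159.10 mm²) is removed, clipping the outline — boundary = 44.98 mm; the cylinder at (-4, 8.5) is absent (z outside [15, 33.5]); Combining (union): only that combined region is present, so the union is just that shape — boundary = 44.98 mm; (rotated 80° about Z; rotation is an isometry so areas/perimeters/island counts are preserved). So its perimeter = 44.98 mm. Layer 134 (z = 26.8): the cube is not intersected at this z (z outside [0, 22]); the cube at (15.5, 7.5) is absent (z outside [1.5, 19]); the cylinder at (0, 1) is absent (z outside [-1.5, 3]); the cube at (5.5, -4) does not reach this height (z outside [13, 23.5]); After the difference (first − rest): the first operand is absent here, so nothing remains; the r=10.5 cylinder at (-4, 8.5) gives a regular 8-gon of circumradius 10.5 (constant along its height) (perimeter = 2·8·10.500·sin(180°/8) = 64.29 mm); Taking the union: only the r=10.5 cylinder at (-4, 8.5) is present, so the union is just that shape — boundary = 64.29 mm; (whole slice rotated 80° about Z — lengths, areas and connectivity unchanged). So its perimeter = 64.29 mm. Layer 134 is larger (64.29 vs 44.98 mm).

layer 134 (z = 26.8 mm)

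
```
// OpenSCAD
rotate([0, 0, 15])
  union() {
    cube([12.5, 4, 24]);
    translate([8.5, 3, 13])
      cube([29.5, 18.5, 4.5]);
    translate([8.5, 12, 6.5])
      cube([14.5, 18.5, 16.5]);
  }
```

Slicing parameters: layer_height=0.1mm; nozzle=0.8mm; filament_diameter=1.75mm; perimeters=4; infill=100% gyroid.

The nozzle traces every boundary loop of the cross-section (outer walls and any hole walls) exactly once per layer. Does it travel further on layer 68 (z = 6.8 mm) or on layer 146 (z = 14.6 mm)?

Layer 68 (z = 6.8): the cube is present — its section is the full 12.5×4 rectangle (perimeter 33.00 mm); the cube at (8.5, 3) is not intersected at this z (z outside [13, 17.5]); the cube at (8.5, 12) is present — its section is the full 14.5×18.5 rectangle (perimeter 66.00 mm); Combining (union): the 2 present regions are separate (no shared area or edge), so areas and boundary lengths simply add and each stays a separate island — boundary = 99.00 mm; (rotated 15° about Z; rotation is an isometry so areas/perimeters/island counts are preserved). So its perimeter = 99.00 mm. Layer 146 (z = 14.6): the cube is present — its section is the full 12.5×4 rectangle (perimeter 33.00 mm); the 29.5×18.5 cube at (8.5, 3) contributes its full rectangle (perimeter 96.00 mm); the cube at (8.5, 12) (footprint 14.5×18.5) is included at this height (perimeter 66.00 mm); Taking the union: the regions partially overlap (shared area 141.75 mm²), so the edge portions inside another operand are dropped and the merged outline is re-measured after clipping — boundary = 137.00 mm; (rotated 15° about Z; rotation is an isometry so areas/perimeters/island counts are preserved). So its perimeter = 137.00 mm. Layer 146 is larger (137.00 vs 99.00 mm).

layer 146 (z = 14.6 mm)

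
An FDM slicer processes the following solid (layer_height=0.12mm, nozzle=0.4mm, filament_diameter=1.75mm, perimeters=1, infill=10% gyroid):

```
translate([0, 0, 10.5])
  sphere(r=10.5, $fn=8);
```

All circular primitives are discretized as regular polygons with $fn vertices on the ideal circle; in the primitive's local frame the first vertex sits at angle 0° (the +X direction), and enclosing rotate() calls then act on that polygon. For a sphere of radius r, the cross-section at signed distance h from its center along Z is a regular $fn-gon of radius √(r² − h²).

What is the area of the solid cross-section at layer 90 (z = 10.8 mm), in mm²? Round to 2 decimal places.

At z = 10.8 mm: the r=10.5 sphere slices to a regular 8-gon of circumradius 10.496 (√(r²−h²) with h=0.3 from center) (area = (8/2)·10.496²·sin(360°/8) = 311.58 mm²). Overall, the cross-section is a single solid region. Net area = 311.58 mm².

311.58 mm²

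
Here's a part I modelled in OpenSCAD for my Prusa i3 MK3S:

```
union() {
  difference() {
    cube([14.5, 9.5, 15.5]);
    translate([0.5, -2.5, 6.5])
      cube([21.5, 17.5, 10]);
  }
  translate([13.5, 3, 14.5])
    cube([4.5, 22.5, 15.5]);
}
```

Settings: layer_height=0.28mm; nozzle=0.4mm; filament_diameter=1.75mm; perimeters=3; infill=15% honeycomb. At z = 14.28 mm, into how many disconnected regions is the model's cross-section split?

1

At z = 14.28 mm: the cube (footprint 14.5×9.5) is included at this height; the cube at (0.5, -2.5) is present — its section is the full 21.5×17.5 rectangle; Subtracting the remaining from the first: starting from the 14.5×9.5 cube, the 21.5×17.5 cube at (0.5, -2.5) partially overlaps it — only the 133.00 mm² overlap (of its 376.25 mm²) is removed, clipping the outline — 1 connected region; the cube at (13.5, 3) is not intersected at this z (z outside [14.5, 30]); Merging all regions: only the result so far is present, so the union is just that shape — 1 connected region. The result has 1 disconnected region.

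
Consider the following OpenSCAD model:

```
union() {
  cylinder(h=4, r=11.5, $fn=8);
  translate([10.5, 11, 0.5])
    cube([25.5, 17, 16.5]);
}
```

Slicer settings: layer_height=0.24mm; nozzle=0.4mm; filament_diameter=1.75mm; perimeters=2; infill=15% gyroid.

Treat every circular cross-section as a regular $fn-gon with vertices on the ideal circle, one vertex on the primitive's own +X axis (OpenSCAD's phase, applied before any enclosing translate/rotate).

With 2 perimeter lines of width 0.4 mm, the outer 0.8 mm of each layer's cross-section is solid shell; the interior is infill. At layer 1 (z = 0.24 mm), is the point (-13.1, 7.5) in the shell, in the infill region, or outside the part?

outside

At z = 0.24 mm: the r=11.5 cylinder gives a regular 8-gon of circumradius 11.5 (constant along its height); the cube at (10.5, 11) does not reach this height (z outside [0.5, 17]); Merging all regions: only the r=11.5 cylinder is present, so the union is just that shape — 1 connected region. Overall, the cross-section is a single solid region. The nearest boundary edge runs (-8.13, 8.13)→(-11.50, 0.00); distance from the point to it = 4.35 mm. The point is not inside any of the regions above, so it lies outside the cross-section (4.35 mm from the nearest boundary).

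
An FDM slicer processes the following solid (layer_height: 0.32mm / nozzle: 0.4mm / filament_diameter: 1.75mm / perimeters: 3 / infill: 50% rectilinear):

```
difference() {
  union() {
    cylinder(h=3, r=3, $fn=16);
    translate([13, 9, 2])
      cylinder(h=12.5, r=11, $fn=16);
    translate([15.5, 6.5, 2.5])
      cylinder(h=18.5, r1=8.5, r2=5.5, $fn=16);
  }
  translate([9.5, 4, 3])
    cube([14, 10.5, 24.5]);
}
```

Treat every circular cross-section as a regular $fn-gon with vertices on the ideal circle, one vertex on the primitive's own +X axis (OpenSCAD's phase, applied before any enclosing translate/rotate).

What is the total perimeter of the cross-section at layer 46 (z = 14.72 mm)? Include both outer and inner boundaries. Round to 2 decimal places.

At z = 14.72 mm: the cylinder is not intersected at this z (z outside [0, 3]); the cylinder at (13, 9) is not intersected at this z (z outside [2, 14.5]); the cone at (15.5, 6.5) contributes a regular 16-gon of circumradius 6.518 (interpolated between r1=8.5 and r2=5.5 at t=0.661) (perimeter = 2·16·6.518·sin(180°/16) = 40.69 mm); Combining (union): only the cone at (15.5, 6.5) is present, so the union is just that shape — boundary = 40.69 mm; the cube at (9.5, 4) is present — its section is the full 14×10.5 rectangle (perimeter 49.00 mm); After the difference (first − rest): starting from that combined region, the 14×10.5 cube at (9.5, 4) partially overlaps it — only the 95.04 mm² overlap (of its 147.00 mm²) is removed, clipping the outline — boundary = 37.43 mm. Overall, the cross-section is a single solid region. Total boundary length (outer) = 37.43 mm.

37.43 mm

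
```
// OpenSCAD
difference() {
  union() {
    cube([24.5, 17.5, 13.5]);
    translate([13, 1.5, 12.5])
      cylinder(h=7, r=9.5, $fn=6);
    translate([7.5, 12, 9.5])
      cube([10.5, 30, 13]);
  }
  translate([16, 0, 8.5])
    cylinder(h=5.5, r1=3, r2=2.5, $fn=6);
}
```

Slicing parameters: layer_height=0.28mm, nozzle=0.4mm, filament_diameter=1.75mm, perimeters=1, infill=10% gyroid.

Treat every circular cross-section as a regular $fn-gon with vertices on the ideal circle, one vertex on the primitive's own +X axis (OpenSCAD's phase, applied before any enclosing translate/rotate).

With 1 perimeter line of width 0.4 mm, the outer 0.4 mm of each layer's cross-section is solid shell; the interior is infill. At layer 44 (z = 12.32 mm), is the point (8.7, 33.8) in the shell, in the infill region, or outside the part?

infill

At z = 12.32 mm: the cube (footprint 24.5×17.5) is included at this height; the cylinder at (13, 1.5) does not reach this height (z outside [12.5, 19.5]); the 10.5×30 cube at (7.5, 12) contributes its full rectangle; Taking the union: the regions partially overlap (shared area 57.75 mm²), so overlapping operands fuse into one piece — 1 connected region; the cone at (16, 0): at t=0.695 of its height the radius interpolates to r₁+(r₂−r₁)t = 2.653, giving a regular 6-gon of that circumradius; Subtracting the remaining from the first: starting from that combined region, the cone at (16, 0) partially overlaps it — only the 9.14 mm² overlap (of its 18.28 mm²) is removed, clipping the outline — 1 connected region. Overall, the cross-section is a single solid region. The nearest boundary edge runs (7.50, 17.50)→(7.50, 42.00); distance from the point to it = 1.20 mm. The point is inside the cross-section and 1.20 mm from the nearest boundary — more than the 0.4 mm shell width (1 × 0.4), so it's in the infill interior.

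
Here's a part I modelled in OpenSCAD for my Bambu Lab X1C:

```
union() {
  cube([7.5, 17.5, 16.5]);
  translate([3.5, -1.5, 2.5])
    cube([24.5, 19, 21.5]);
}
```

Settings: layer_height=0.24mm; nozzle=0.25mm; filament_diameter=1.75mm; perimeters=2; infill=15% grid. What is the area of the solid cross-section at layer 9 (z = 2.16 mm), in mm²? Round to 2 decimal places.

At z = 2.16 mm: the cube is present — its section is the full 7.5×17.5 rectangle (area 131.25 mm²); the cube at (3.5, -1.5) does not reach this height (z outside [2.5, 24]); Merging all regions: only the 7.5×17.5 cube is present, so the union is just that shape — area = 131.25 mm². Overall, the cross-section is a single solid region. Net area = 131.25 mm².

131.25 mm²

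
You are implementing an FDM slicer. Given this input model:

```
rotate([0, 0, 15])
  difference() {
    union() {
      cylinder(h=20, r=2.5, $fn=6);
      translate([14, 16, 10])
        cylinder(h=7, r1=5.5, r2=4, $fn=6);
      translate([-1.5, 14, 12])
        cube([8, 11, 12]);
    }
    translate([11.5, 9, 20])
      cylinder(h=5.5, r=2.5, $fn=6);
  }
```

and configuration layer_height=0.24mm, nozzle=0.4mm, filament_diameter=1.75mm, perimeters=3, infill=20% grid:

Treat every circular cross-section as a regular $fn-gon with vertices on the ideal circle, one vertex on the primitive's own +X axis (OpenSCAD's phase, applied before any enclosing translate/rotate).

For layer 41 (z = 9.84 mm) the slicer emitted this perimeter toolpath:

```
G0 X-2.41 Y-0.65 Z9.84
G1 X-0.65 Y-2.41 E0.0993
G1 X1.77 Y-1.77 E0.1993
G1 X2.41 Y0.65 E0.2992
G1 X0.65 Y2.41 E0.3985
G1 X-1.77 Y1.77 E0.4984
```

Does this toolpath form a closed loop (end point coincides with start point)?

no

Start point (G0): (-2.41, -0.65). End point (last G1): the path does not return to the start — open.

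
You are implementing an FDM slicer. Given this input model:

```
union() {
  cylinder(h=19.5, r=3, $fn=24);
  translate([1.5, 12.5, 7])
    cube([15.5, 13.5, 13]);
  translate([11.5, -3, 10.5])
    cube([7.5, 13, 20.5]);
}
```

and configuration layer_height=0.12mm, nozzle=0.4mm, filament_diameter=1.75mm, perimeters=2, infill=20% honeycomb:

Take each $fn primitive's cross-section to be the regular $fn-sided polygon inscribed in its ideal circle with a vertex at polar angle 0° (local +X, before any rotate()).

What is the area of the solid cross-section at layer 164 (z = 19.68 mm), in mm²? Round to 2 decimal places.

At z = 19.68 mm: the cylinder does not reach this height (z outside [0, 19.5]); the cube at (1.5, 12.5) is present — its section is the full 15.5×13.5 rectangle (area 209.25 mm²); the cube at (11.5, -3) (footprint 7.5×13) is included at this height (area 97.50 mm²); Combining (union): the 2 present regions are separate (no shared area or edge), so areas and boundary lengths simply add and each stays a separate island — area = 306.75 mm². Overall, the cross-section has 2 separate islands. Net area = 306.75 mm².

306.75 mm²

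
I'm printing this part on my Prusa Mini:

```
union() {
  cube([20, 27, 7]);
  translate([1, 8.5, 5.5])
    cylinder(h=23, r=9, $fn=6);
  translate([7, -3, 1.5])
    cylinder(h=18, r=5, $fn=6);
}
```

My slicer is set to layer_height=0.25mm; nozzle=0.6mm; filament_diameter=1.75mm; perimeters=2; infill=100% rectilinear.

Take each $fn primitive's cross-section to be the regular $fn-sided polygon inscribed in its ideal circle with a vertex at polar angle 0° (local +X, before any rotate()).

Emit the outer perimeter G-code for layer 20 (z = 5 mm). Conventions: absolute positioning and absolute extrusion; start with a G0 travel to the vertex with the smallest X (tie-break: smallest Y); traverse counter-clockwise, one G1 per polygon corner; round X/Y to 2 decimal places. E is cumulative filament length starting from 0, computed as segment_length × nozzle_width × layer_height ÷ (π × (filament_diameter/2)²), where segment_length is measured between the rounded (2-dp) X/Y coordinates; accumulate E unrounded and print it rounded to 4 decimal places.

G0 X0.00 Y0.00 Z5.00
G1 X3.73 Y0.00 E0.2326
G1 X2.00 Y-3.00 E0.4486
G1 X4.50 Y-7.33 E0.7604
G1 X9.50 Y-7.33 E1.0722
G1 X12.00 Y-3.00 E1.3840
G1 X10.27 Y0.00 E1.6000
G1 X20.00 Y0.00 E2.2068
G1 X20.00 Y27.00 E3.8906
G1 X0.00 Y27.00 E5.1378
G1 X0.00 Y0.00 E6.8216

At z = 5 mm: the cube is present — its section is the full 20×27 rectangle; the cylinder at (1, 8.5) is absent (z outside [5.5, 28.5]); the cylinder at (7, -3): section is a regular 6-gon, circumradius r=5; Combining (union): the regions partially overlap (shared area 7.67 mm²), so overlapping operands fuse into one piece — 1 connected region. The outline is a single polygon with 10 vertices. Extrusion per mm of travel: 0.6 × 0.25 / (π × 0.875²) = 0.062363. Accumulating E over each segment gives final E = 6.8216.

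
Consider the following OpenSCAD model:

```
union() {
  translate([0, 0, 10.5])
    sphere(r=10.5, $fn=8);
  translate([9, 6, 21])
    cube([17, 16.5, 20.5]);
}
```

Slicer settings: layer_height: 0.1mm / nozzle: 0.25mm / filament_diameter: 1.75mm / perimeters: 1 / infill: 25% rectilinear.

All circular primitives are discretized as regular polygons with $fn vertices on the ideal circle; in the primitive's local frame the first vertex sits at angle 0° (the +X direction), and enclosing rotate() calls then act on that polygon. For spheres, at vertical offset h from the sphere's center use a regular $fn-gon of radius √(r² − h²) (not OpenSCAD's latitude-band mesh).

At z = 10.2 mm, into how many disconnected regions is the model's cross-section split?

1

At z = 10.2 mm: the sphere: section is a regular 8-gon, circumradius = √(r²−h²) = √(10.5²−0.3²) = 10.496; the cube at (9, 6) is not intersected at this z (z outside [21, 41.5]); Taking the union: only the r=10.5 sphere is present, so the union is just that shape — 1 connected region. The result has 1 disconnected region.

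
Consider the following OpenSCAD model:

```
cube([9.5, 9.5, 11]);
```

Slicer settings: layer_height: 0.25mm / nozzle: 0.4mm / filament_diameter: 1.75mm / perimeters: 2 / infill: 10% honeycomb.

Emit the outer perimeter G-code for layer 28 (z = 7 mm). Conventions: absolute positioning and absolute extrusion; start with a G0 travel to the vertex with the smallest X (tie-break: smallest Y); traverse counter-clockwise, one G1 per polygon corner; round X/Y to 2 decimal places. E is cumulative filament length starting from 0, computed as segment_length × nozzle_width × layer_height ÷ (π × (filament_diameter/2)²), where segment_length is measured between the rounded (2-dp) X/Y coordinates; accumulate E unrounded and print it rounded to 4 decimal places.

G0 X0.00 Y0.00 Z7.00
G1 X9.50 Y0.00 E0.3950
G1 X9.50 Y9.50 E0.7899
G1 X0.00 Y9.50 E1.1849
G1 X0.00 Y0.00 E1.5799

At z = 7 mm: the 9.5×9.5 cube contributes its full rectangle. The outline is a single polygon with 4 vertices. Extrusion per mm of travel: 0.4 × 0.25 / (π × 0.875²) = 0.041575. Accumulating E over each segment gives final E = 1.5799.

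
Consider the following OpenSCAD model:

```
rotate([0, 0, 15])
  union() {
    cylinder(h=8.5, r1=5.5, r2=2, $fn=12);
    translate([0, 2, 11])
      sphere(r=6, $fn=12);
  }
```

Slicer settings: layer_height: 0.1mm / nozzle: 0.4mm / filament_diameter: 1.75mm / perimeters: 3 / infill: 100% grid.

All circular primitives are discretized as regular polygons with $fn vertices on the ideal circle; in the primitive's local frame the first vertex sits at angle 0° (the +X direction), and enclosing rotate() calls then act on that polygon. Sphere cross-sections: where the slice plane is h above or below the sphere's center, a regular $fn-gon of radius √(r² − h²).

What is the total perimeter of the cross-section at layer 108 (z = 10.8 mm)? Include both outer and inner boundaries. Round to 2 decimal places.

37.25 mm

At z = 10.8 mm: the cone is absent (z outside [0, 8.5]); the sphere at (0, 2): section is a regular 12-gon, circumradius = √(r²−h²) = √(6²−0.2²) = 5.997 (perimeter = 2·12·5.997·sin(180°/12) = 37.25 mm); Merging all regions: only the r=6 sphere at (0, 2) is present, so the union is just that shape — boundary = 37.25 mm; (rotated 15° about Z; rotation is an isometry so areas/perimeters/island counts are preserved). Overall, the cross-section is a single solid region. Total boundary length (outer) = 37.25 mm.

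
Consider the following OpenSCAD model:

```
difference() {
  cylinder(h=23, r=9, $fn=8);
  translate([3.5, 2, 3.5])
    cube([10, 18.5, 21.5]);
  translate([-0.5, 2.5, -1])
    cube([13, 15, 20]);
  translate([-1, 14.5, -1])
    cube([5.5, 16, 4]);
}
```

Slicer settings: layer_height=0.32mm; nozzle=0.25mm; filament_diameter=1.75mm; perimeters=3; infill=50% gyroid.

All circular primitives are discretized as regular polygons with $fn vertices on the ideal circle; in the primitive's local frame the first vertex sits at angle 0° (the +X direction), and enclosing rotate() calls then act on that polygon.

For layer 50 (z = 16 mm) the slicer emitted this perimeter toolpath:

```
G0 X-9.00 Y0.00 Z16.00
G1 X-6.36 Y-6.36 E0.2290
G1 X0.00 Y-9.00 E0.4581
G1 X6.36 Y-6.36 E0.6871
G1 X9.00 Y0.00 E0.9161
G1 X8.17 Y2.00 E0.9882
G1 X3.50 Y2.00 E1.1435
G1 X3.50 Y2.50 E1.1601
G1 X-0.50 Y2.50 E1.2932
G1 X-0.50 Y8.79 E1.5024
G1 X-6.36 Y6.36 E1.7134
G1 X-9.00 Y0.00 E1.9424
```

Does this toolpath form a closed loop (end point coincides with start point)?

yes

Start point (G0): (-9.00, 0.00). End point (last G1): the path returns to the start — closed.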